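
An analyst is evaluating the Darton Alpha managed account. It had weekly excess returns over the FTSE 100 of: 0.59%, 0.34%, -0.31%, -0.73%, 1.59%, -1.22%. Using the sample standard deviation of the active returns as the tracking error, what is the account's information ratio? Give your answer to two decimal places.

Mean return μ = 0.260 / 6 = 0.0433%
Σ(r − μ)² = 5.0979; sample σ = √(5.0979/5) = 1.0097%
IR = μ / tracking error = 0.0433 / 1.0097 = 0.0429

0.04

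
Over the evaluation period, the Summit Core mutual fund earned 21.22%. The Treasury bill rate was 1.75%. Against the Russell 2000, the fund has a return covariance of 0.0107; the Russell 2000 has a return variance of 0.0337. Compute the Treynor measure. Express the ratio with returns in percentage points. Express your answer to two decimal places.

61.32

β = Cov / Var = 0.0107 / 0.0337 = 0.3175
Treynor = (Rp − Rf) / β = (21.22% − 1.75%) / 0.3175 = 19.47 / 0.3175 = 61.3228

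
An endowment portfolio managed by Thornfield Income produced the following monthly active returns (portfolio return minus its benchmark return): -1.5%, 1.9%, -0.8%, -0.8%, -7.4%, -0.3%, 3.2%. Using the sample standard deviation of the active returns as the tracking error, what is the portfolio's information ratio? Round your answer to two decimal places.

-0.24

Mean return r̄ = -5.70 / 7 = -0.8143%
Sample σ = √[Σ(r − r̄)² / 6] = √[67.5886 / 6] = √11.2648 = 3.3563%
IR = r̄ / tracking error = -0.8143 / 3.3563 = -0.2426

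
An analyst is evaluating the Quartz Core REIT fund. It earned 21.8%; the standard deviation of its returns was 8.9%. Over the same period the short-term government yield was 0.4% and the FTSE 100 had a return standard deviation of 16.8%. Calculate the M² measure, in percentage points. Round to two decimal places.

40.80

Sharpe = (Rp − Rf) / σp = (21.8% − 0.4%) / 8.9% = 2.4045
M² = Rf + Sharpe × σm = 0.4% + 2.4045 × 16.8% = 40.7956%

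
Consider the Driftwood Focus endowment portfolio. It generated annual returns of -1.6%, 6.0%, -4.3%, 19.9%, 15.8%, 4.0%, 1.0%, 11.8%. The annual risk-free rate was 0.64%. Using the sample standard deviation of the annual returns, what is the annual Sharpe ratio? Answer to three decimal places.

0.693

Mean return μ = 52.60 / 8 = 6.5750%
Σ(r − μ)² = (-1.6 − 6.5750)² + (6 − 6.5750)² + (-4.3 − 6.5750)² + … = 513.0950
σ = √[513.0950 / 7] = 8.5615%
Sharpe = (μ − rf) / σ = (6.5750 − 0.64) / 8.5615 = 5.9350 / 8.5615 = 0.6932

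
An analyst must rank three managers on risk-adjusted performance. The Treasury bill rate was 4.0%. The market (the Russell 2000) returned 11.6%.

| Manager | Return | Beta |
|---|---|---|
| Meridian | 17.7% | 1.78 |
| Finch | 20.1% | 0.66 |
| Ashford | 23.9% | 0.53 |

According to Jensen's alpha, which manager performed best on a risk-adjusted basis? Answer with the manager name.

Meridian: α = 17.7% − [4.0% + 1.78 × (11.6% − 4.0%)] = 0.172
Finch: α = 20.1% − [4.0% + 0.66 × (11.6% − 4.0%)] = 11.084
Ashford: α = 23.9% − [4.0% + 0.53 × (11.6% − 4.0%)] = 15.872
Highest: Ashford (15.872).

Ashford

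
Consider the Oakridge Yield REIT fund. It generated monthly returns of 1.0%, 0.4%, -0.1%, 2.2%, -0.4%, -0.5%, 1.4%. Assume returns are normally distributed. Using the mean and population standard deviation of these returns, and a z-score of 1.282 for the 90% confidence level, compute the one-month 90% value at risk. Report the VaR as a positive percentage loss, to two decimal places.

r̄ = (1 + 0.4 − 0.1 + 2.2 − 0.4 − 0.5 + 1.4) / 7 = 4.00 / 7 = 0.5714%
Population std dev = √[6.0943 / 7] = 0.9331%
VaR = −(r̄ − z·σ) = −(0.5714 − 1.282 × 0.9331) = −(-0.6248) = 0.6248%

0.62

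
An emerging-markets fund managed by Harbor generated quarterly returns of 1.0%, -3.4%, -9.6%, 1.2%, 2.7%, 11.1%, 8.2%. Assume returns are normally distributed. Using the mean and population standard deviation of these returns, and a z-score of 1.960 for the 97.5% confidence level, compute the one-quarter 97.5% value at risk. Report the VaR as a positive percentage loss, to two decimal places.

10.93

μ = (1 − 3.4 − 9.6 + 1.2 + 2.7 + 11.1 + 8.2) / 7 = 11.20 / 7 = 1.6000%
Population σ = √[Σ(r − μ)² / 7] = √[285.9800 / 7] = √40.8543 = 6.3917%
VaR = −(μ − z·σ) = −(1.6000 − 1.960 × 6.3917) = −(-10.9277) = 10.9277%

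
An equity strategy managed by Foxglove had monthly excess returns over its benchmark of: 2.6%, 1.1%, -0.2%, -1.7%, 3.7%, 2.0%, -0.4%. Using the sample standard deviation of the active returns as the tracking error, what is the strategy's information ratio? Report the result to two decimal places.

r̄ = (2.6 + 1.1 − 0.2 − 1.7 + 3.7 + 2 − 0.4) / 7 = 1.0143%
Sample σ = √[Σ(r − r̄)² / 6] = √[21.5486 / 6] = √3.5914 = 1.8951%
IR = r̄ / tracking error = 1.0143 / 1.8951 = 0.5352

0.54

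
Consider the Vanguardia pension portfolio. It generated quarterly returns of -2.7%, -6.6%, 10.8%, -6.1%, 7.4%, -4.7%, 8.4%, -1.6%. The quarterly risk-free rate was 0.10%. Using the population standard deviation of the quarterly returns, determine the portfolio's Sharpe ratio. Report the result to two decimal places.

0.08

r̄ = (-2.7 − 6.6 + 10.8 − 6.1 + 7.4 − 4.7 + 8.4 − 1.6) / 8 = 4.90 / 8 = 0.6125%
Σ(r − r̄)² = (-2.7 − 0.6125)² + (-6.6 − 0.6125)² + … = 351.6688
population σ = √(351.6688 / 8) = √43.9586 = 6.6301%
Sharpe = (r̄ − rf) / σ = (0.6125 − 0.1) / 6.6301 = 0.5125 / 6.6301 = 0.0773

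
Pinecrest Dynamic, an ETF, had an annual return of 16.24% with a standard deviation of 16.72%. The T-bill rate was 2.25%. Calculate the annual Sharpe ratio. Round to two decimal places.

0.84

Sharpe = (Rp − Rf) / σp = (16.24% − 2.25%) / 16.72% = 13.99% / 16.72% = 0.8367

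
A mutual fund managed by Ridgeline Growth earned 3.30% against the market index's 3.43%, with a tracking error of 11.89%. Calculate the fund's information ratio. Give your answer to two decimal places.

-0.01

IR = (Rp − Rb) / TE = (3.30% − 3.43%) / 11.89% = -0.13% / 11.89% = -0.0109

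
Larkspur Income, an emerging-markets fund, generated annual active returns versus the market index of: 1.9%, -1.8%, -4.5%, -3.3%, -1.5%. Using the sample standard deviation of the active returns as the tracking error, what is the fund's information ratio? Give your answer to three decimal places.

-0.762

Mean return μ = -9.20 / 5 = -1.8400%
Σ(r − μ)² = (1.9 − (-1.8400))² + (-1.8 − (-1.8400))² + (-4.5 − (-1.8400))² + … = 23.3120
σ = √[23.3120 / 4] = 2.4141%
IR = μ / tracking error = -1.8400 / 2.4141 = -0.7622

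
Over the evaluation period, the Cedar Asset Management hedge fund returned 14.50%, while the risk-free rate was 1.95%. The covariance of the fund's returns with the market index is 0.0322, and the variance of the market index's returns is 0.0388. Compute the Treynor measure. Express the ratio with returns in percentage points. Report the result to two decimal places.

15.12

β = Cov / Var = 0.0322 / 0.0388 = 0.8299
Treynor = (Rp − Rf) / β = (14.50% − 1.95%) / 0.8299 = 12.55 / 0.8299 = 15.1223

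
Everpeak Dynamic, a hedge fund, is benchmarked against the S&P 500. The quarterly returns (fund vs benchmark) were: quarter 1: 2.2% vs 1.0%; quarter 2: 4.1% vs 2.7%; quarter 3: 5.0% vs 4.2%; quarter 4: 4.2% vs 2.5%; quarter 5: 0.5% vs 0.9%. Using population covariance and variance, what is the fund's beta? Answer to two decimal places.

r̄p = 3.2000%,  r̄m = 2.2600%
Cov = Σ(rp − r̄p)(rm − r̄m) / 5 = 1.8120
Var(rm) = Σ(rm − r̄m)² / 5 = 1.4904
β = Cov / Var = 1.8120 / 1.4904 = 1.2158

1.22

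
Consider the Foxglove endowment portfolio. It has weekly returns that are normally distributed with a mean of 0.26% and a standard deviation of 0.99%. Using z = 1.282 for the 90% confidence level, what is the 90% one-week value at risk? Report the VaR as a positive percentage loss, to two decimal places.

1.01

VaR (as % loss) = −(μ − z·σ) = −(0.26% − 1.282 × 0.99%) = −(-1.00918%) = 1.00918%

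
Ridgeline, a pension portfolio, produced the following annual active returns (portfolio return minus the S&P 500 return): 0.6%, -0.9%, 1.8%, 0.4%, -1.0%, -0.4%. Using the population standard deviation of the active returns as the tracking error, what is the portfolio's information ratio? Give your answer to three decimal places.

Mean return μ = 0.50 / 6 = 0.0833%
Population σ = √[Σ(r − μ)² / 6] = √[5.6883 / 6] = √0.9481 = 0.9737%
IR = μ / tracking error = 0.0833 / 0.9737 = 0.0855

0.086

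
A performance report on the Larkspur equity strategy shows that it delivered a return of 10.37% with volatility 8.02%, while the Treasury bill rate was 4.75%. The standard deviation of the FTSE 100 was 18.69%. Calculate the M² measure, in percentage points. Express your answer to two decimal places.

17.85

Sharpe = (Rp − Rf) / σp = (10.37% − 4.75%) / 8.02% = 0.7007
M² = Rf + Sharpe × σm = 4.75% + 0.7007 × 18.69% = 17.8461%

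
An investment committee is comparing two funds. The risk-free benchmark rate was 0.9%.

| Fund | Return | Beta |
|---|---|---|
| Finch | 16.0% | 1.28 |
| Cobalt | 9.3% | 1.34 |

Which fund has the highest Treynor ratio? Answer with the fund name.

Finch: Treynor = (16.0% − 0.9%) / 1.28 = 11.797
Cobalt: Treynor = (9.3% − 0.9%) / 1.34 = 6.269
Highest: Finch (11.797).

Finch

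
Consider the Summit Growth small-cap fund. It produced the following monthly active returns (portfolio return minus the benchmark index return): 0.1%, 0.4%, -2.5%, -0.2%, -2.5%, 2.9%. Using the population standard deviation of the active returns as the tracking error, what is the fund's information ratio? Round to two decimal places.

-0.16

r̄ = (0.1 + 0.4 − 2.5 − 0.2 − 2.5 + 2.9) / 6 = -1.80 / 6 = -0.3000%
Σ(r − r̄)² = 20.5800; population σ = √(20.5800/6) = 1.8520%
IR = r̄ / tracking error = -0.3000 / 1.8520 = -0.1620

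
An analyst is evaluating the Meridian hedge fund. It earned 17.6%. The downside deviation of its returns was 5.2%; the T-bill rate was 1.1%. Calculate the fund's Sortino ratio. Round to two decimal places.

Sortino = (Rp − Rf) / σd = (17.6% − 1.1%) / 5.2% = 16.50% / 5.2% = 3.1731

3.17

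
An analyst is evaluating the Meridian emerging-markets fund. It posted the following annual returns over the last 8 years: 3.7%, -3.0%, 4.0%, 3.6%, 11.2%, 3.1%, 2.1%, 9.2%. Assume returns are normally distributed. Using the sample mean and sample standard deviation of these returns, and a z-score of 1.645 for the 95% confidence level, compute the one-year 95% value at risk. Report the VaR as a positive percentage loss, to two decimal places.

r̄ = (3.7 − 3 + 4 + 3.6 + 11.2 + 3.1 + 2.1 + 9.2) / 8 = 4.2375%
Sample std dev = √[132.0988 / 7] = 4.3441%
VaR = −(r̄ − z·σ) = −(4.2375 − 1.645 × 4.3441) = −(-2.9085) = 2.9085%

2.91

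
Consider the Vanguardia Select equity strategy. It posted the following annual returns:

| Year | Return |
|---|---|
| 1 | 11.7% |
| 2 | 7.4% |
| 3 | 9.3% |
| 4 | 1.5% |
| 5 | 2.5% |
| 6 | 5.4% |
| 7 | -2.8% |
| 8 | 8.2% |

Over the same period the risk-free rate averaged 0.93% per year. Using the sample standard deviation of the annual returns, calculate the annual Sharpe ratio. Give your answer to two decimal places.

r̄ = (11.7 + 7.4 + 9.3 + 1.5 + 2.5 + 5.4 − 2.8 + 8.2) / 8 = 5.4000%
Σ(r − r̄)² = (11.7 − 5.4000)² + (7.4 − 5.4000)² + (9.3 − 5.4000)² + … = 157.6000
sample σ = √(157.6000 / 7) = √22.5143 = 4.7449%
Sharpe = (r̄ − rf) / σ = (5.4000 − 0.93) / 4.7449 = 4.4700 / 4.7449 = 0.9421

0.94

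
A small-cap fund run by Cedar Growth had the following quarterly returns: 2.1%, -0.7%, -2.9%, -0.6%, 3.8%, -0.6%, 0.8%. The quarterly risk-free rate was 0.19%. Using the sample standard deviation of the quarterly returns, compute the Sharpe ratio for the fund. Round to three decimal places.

r̄ = (2.1 − 0.7 − 2.9 − 0.6 + 3.8 − 0.6 + 0.8) / 7 = 1.90 / 7 = 0.2714%
Sample σ = √[Σ(r − r̄)² / 6] = √[28.5943 / 6] = √4.7657 = 2.1830%
Sharpe = (r̄ − rf) / σ = (0.2714 − 0.19) / 2.1830 = 0.0814 / 2.1830 = 0.0373

0.037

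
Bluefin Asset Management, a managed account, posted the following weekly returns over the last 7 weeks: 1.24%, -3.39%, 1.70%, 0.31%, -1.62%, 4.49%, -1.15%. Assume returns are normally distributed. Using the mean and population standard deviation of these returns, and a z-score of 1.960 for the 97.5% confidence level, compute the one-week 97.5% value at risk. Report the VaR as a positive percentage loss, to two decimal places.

Mean return r̄ = 1.580 / 7 = 0.2257%
Population std dev = √[39.7662 / 7] = 2.3835%
VaR = −(r̄ − z·σ) = −(0.2257 − 1.960 × 2.3835) = −(-4.4460) = 4.4460%

4.45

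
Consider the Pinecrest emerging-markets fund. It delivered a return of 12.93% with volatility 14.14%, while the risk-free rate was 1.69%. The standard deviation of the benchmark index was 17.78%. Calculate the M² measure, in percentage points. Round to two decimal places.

Sharpe = (Rp − Rf) / σp = (12.93% − 1.69%) / 14.14% = 0.7949
M² = Rf + Sharpe × σm = 1.69% + 0.7949 × 17.78% = 15.8233%

15.82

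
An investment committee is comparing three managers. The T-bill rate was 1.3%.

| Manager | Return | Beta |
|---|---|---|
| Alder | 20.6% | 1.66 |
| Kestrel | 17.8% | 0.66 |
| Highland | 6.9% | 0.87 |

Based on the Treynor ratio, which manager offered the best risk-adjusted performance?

Alder: Treynor = (20.6% − 1.3%) / 1.66 = 11.627
Kestrel: Treynor = (17.8% − 1.3%) / 0.66 = 25.000
Highland: Treynor = (6.9% − 1.3%) / 0.87 = 6.437
Highest: Kestrel (25.000).

Kestrel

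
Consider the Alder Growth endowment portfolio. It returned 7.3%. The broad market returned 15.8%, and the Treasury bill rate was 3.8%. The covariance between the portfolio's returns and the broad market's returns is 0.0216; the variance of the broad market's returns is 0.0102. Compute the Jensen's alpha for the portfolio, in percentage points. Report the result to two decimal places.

-21.91

β = Cov / Var = 0.0216 / 0.0102 = 2.1176
E[R] = Rf + β(Rm − Rf) = 3.8% + 2.1176 × (15.8% − 3.8%) = 29.2112%
α = Rp − E[R] = 7.3% − 29.2112% = -21.9112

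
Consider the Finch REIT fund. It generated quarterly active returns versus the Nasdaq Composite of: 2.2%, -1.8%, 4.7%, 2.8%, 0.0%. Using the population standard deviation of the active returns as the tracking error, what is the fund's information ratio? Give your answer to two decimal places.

0.70

r̄ = (2.2 − 1.8 + 4.7 + 2.8 + 0) / 5 = 7.90 / 5 = 1.5800%
Σ(r − r̄)² = (2.2 − 1.5800)² + (-1.8 − 1.5800)² + (4.7 − 1.5800)² + … = 25.5280
population σ = √(25.5280 / 5) = √5.1056 = 2.2596%
IR = r̄ / tracking error = 1.5800 / 2.2596 = 0.6992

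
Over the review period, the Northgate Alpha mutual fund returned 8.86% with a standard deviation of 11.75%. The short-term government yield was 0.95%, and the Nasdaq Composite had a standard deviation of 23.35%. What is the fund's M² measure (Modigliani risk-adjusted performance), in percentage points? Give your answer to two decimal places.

16.67

Sharpe = (Rp − Rf) / σp = (8.86% − 0.95%) / 11.75% = 0.6732
M² = Rf + Sharpe × σm = 0.95% + 0.6732 × 23.35% = 16.6692%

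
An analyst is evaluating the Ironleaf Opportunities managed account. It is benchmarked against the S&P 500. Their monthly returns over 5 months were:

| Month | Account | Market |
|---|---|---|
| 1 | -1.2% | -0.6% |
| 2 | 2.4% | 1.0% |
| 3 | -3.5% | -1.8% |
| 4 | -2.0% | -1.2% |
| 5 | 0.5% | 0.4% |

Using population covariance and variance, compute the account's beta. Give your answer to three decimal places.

r̄p = -0.7600%,  r̄m = -0.4400%
Cov = Σ(rp − r̄p)(rm − r̄m) / 5 = 2.0696
Var(rm) = Σ(rm − r̄m)² / 5 = 1.0464
β = Cov / Var = 2.0696 / 1.0464 = 1.9778

1.978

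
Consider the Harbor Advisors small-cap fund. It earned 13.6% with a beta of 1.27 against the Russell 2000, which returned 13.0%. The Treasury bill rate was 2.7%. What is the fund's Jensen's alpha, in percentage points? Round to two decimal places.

-2.18

CAPM expected return = Rf + β(Rm − Rf) = 2.7% + 1.27 × (13.0% − 2.7%) = 2.7 + 1.27 × 10.30 = 15.7810%
Jensen's α = Rp − E[R] = 13.6% − 15.7810% = -2.1810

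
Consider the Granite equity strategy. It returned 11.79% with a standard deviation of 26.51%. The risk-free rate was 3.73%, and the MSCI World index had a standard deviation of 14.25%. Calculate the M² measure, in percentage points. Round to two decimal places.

8.06

Sharpe = (Rp − Rf) / σp = (11.79% − 3.73%) / 26.51% = 0.3040
M² = Rf + Sharpe × σm = 3.73% + 0.3040 × 14.25% = 8.0620%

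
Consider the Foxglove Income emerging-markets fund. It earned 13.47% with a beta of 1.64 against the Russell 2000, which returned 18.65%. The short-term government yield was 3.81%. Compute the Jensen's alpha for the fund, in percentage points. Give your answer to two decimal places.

-14.68

CAPM expected return = Rf + β(Rm − Rf) = 3.81% + 1.64 × (18.65% − 3.81%) = 3.81 + 1.64 × 14.84 = 28.1476%
Jensen's α = Rp − E[R] = 13.47% − 28.1476% = -14.6776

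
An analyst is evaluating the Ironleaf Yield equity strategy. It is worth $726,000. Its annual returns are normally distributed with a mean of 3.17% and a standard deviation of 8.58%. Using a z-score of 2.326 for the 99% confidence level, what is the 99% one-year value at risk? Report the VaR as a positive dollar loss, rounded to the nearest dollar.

$121,874

Return at the 99% tail: μ − z·σ = 3.17% − 2.326 × 8.58% = 3.17 − 19.95708 = -16.78708%
VaR = −(-16.78708%) × $726,000 = 16.78708% × $726,000 = $121,874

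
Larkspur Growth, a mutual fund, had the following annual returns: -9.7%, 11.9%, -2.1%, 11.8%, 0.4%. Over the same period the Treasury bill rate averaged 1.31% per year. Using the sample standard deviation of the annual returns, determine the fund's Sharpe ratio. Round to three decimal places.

0.123

r̄ = (-9.7 + 11.9 − 2.1 + 11.8 + 0.4) / 5 = 12.30 / 5 = 2.4600%
Σ(r − r̄)² = (-9.7 − 2.4600)² + (11.9 − 2.4600)² + (-2.1 − 2.4600)² + … = 349.2520
σ = √[349.2520 / 4] = 9.3441%
Sharpe = (r̄ − rf) / σ = (2.4600 − 1.31) / 9.3441 = 1.1500 / 9.3441 = 0.1231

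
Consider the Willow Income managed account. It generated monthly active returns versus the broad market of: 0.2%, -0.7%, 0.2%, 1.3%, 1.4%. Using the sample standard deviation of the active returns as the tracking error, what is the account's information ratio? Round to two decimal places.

0.55

Mean return r̄ = 2.40 / 5 = 0.4800%
Sample σ = √[Σ(r − r̄)² / 4] = √[3.0680 / 4] = √0.7670 = 0.8758%
IR = r̄ / tracking error = 0.4800 / 0.8758 = 0.5481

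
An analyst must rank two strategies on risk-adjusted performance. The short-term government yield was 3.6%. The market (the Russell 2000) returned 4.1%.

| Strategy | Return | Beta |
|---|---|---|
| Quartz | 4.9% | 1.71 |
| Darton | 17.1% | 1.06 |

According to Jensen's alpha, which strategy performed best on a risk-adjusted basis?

Quartz: α = 4.9% − [3.6% + 1.71 × (4.1% − 3.6%)] = 0.445
Darton: α = 17.1% − [3.6% + 1.06 × (4.1% − 3.6%)] = 12.970
Highest: Darton (12.970).

Darton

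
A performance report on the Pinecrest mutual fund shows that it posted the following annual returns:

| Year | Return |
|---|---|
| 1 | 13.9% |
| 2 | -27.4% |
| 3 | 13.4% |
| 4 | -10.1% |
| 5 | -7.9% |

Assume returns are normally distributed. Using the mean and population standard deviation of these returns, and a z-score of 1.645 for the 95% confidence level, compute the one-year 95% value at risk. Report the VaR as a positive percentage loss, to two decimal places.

Mean return r̄ = -18.10 / 5 = -3.6200%
Σ(r − r̄)² = (13.9 − (-3.6200))² + (-27.4 − (-3.6200))² + … = 1222.4280
σ = √[1222.4280 / 5] = 15.6360%
VaR = −(r̄ − z·σ) = −(-3.6200 − 1.645 × 15.6360) = −(-29.3412) = 29.3412%

29.34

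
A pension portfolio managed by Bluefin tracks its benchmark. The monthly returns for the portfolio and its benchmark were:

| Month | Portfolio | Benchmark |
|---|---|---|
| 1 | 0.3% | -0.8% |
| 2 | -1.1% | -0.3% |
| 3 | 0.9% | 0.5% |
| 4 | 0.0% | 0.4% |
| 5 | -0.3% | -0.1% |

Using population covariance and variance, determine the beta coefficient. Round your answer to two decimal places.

r̄p = -0.0400%,  r̄m = -0.0600%
Cov = Σ(rp − r̄p)(rm − r̄m) / 5 = 0.1116
Var(rm) = Σ(rm − r̄m)² / 5 = 0.2264
β = Cov / Var = 0.1116 / 0.2264 = 0.4929

0.49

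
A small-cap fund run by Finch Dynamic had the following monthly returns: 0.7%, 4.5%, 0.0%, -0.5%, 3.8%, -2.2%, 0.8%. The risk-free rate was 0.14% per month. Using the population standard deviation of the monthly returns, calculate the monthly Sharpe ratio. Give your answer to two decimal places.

0.40

Mean return r̄ = 7.10 / 7 = 1.0143%
Population std dev = √[33.7086 / 7] = 2.1944%
Sharpe = (r̄ − rf) / σ = (1.0143 − 0.14) / 2.1944 = 0.8743 / 2.1944 = 0.3984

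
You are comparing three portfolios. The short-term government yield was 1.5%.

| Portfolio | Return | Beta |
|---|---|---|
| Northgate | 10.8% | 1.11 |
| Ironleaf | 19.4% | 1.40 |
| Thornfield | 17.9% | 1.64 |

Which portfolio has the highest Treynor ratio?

Ironleaf

Northgate: Treynor = (10.8% − 1.5%) / 1.11 = 8.378
Ironleaf: Treynor = (19.4% − 1.5%) / 1.40 = 12.786
Thornfield: Treynor = (17.9% − 1.5%) / 1.64 = 10.000
Highest: Ironleaf (12.786).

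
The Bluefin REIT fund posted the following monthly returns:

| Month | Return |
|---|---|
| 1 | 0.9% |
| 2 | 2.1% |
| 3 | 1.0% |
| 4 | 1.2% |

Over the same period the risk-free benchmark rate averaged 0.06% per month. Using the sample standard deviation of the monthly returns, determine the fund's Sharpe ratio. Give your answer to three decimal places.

2.264

Mean return μ = 5.20 / 4 = 1.3000%
Σ(r − μ)² = (0.9 − 1.3000)² + (2.1 − 1.3000)² + … = 0.9000
sample σ = √(0.9000 / 3) = √0.3000 = 0.5477%
Sharpe = (μ − rf) / σ = (1.3000 − 0.06) / 0.5477 = 1.2400 / 0.5477 = 2.2640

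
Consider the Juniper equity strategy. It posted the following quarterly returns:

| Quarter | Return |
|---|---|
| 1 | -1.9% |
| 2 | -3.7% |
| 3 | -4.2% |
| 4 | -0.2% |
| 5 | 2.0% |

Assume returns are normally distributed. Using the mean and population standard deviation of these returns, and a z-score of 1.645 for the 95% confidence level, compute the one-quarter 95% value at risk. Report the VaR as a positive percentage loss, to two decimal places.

5.36

r̄ = (-1.9 − 3.7 − 4.2 − 0.2 + 2) / 5 = -8.00 / 5 = -1.6000%
Σ(r − r̄)² = (-1.9 − (-1.6000))² + (-3.7 − (-1.6000))² + (-4.2 − (-1.6000))² + … = 26.1800
population σ = √(26.1800 / 5) = √5.2360 = 2.2882%
VaR = −(r̄ − z·σ) = −(-1.6000 − 1.645 × 2.2882) = −(-5.3641) = 5.3641%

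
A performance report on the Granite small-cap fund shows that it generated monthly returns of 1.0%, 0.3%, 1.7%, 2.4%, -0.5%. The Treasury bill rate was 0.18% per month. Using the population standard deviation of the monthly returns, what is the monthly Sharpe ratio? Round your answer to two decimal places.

Mean return r̄ = 4.90 / 5 = 0.9800%
Population σ = √[Σ(r − r̄)² / 5] = √[5.1880 / 5] = √1.0376 = 1.0186%
Sharpe = (r̄ − rf) / σ = (0.9800 − 0.18) / 1.0186 = 0.8000 / 1.0186 = 0.7854

0.79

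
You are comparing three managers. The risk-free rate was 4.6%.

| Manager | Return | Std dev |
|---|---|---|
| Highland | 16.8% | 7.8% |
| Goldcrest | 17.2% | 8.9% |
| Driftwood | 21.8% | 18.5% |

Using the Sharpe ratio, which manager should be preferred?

Highland: Sharpe ratio = (16.8% − 4.6%) / 7.8% = 1.564
Goldcrest: Sharpe ratio = (17.2% − 4.6%) / 8.9% = 1.416
Driftwood: Sharpe ratio = (21.8% − 4.6%) / 18.5% = 0.930
Highest: Highland (1.564).

Highland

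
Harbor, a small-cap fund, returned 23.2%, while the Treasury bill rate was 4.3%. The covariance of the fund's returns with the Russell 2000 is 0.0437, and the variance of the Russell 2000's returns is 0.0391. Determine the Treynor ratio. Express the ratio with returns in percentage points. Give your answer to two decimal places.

β = Cov / Var = 0.0437 / 0.0391 = 1.1176
Treynor = (Rp − Rf) / β = (23.2% − 4.3%) / 1.1176 = 18.90 / 1.1176 = 16.9112

16.91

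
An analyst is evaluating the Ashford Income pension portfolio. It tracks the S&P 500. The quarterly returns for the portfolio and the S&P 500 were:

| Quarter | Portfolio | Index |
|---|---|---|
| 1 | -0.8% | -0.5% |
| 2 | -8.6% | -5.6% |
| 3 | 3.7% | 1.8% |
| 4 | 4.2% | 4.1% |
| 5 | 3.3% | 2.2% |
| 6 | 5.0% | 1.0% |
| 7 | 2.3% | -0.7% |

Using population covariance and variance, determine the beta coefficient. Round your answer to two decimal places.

r̄p = 1.3000%,  r̄m = 0.3286%
Cov = Σ(rp − r̄p)(rm − r̄m) / 7 = 11.4429
Var(rm) = Σ(rm − r̄m)² / 7 = 8.1763
β = Cov / Var = 11.4429 / 8.1763 = 1.3995

1.40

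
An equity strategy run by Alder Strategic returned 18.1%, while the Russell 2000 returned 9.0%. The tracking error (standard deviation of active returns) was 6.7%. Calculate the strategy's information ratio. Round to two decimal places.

IR = (Rp − Rb) / TE = (18.1% − 9.0%) / 6.7% = 9.10% / 6.7% = 1.3582

1.36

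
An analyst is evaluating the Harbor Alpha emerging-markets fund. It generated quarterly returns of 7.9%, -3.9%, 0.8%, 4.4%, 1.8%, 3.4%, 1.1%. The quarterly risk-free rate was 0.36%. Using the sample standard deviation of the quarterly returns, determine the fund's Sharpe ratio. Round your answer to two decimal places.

μ = (7.9 − 3.9 + 0.8 + 4.4 + 1.8 + 3.4 + 1.1) / 7 = 15.50 / 7 = 2.2143%
Sample std dev = √[79.3086 / 6] = 3.6357%
Sharpe = (μ − rf) / σ = (2.2143 − 0.36) / 3.6357 = 1.8543 / 3.6357 = 0.5100

0.51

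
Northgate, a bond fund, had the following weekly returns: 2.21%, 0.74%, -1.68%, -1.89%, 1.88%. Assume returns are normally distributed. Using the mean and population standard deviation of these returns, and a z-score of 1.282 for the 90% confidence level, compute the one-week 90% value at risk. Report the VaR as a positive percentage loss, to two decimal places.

r̄ = (2.21 + 0.74 − 1.68 − 1.89 + 1.88) / 5 = 0.2520%
Population σ = √[Σ(r − r̄)² / 5] = √[15.0431 / 5] = √3.0086 = 1.7345%
VaR = −(r̄ − z·σ) = −(0.2520 − 1.282 × 1.7345) = −(-1.9716) = 1.9716%

1.97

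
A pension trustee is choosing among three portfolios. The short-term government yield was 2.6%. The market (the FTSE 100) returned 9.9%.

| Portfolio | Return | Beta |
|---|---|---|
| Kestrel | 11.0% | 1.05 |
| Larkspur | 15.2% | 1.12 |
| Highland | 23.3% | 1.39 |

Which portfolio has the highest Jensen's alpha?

Kestrel: α = 11.0% − [2.6% + 1.05 × (9.9% − 2.6%)] = 0.735
Larkspur: α = 15.2% − [2.6% + 1.12 × (9.9% − 2.6%)] = 4.424
Highland: α = 23.3% − [2.6% + 1.39 × (9.9% − 2.6%)] = 10.553
Highest: Highland (10.553).

Highland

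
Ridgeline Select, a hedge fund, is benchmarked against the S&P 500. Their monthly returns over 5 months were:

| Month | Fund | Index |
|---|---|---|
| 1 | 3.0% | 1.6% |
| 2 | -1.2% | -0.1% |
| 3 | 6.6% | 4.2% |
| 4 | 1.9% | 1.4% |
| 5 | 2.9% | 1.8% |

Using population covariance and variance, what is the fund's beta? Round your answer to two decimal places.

r̄p = 2.6400%,  r̄m = 1.7800%
Cov = Σ(rp − r̄p)(rm − r̄m) / 5 = 3.4048
Var(rm) = Σ(rm − r̄m)² / 5 = 1.9136
β = Cov / Var = 3.4048 / 1.9136 = 1.7793

1.78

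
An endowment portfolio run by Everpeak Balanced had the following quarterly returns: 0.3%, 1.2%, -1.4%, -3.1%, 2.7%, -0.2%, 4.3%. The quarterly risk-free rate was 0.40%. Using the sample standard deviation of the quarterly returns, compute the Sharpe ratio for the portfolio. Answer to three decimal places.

0.058

r̄ = (0.3 + 1.2 − 1.4 − 3.1 + 2.7 − 0.2 + 4.3) / 7 = 3.80 / 7 = 0.5429%
Sample std dev = √[36.8571 / 6] = 2.4785%
Sharpe = (r̄ − rf) / σ = (0.5429 − 0.4) / 2.4785 = 0.1429 / 2.4785 = 0.0577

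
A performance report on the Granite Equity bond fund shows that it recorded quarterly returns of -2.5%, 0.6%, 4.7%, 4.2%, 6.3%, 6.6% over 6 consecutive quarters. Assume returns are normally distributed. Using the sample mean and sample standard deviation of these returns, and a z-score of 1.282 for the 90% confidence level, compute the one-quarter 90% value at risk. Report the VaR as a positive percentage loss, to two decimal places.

1.26

r̄ = (-2.5 + 0.6 + 4.7 + 4.2 + 6.3 + 6.6) / 6 = 3.3167%
Σ(r − r̄)² = (-2.5 − 3.3167)² + (0.6 − 3.3167)² + (4.7 − 3.3167)² + … = 63.5883
sample σ = √(63.5883 / 5) = √12.7177 = 3.5662%
VaR = −(r̄ − z·σ) = −(3.3167 − 1.282 × 3.5662) = −(-1.2552) = 1.2552%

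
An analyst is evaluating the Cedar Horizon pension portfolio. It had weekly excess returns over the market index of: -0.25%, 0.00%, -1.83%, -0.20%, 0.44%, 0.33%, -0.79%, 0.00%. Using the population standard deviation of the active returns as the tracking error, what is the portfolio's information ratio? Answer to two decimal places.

-0.42

r̄ = (-0.25 + 0 − 1.83 − 0.2 + 0.44 + 0.33 − 0.79 + 0) / 8 = -2.300 / 8 = -0.2875%
Σ(r − r̄)² = (-0.25 − (-0.2875))² + (0 − (-0.2875))² + … = 3.7168
σ = √[3.7168 / 8] = 0.6816%
IR = r̄ / tracking error = -0.2875 / 0.6816 = -0.4218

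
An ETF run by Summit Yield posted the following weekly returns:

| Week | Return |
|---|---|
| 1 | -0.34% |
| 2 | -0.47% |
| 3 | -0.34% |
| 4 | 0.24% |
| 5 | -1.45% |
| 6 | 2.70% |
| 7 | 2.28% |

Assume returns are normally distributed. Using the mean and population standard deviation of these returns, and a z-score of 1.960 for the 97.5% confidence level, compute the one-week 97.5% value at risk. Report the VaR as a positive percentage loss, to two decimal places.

2.41

r̄ = (-0.34 − 0.47 − 0.34 + 0.24 − 1.45 + 2.7 + 2.28) / 7 = 0.3743%
Population std dev = √[14.1200 / 7] = 1.4203%
VaR = −(r̄ − z·σ) = −(0.3743 − 1.960 × 1.4203) = −(-2.4095) = 2.4095%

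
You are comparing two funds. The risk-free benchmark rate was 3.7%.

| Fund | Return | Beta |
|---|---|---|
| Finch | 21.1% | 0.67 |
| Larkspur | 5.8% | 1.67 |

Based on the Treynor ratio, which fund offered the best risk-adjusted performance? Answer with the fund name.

Finch: Treynor = (21.1% − 3.7%) / 0.67 = 25.970
Larkspur: Treynor = (5.8% − 3.7%) / 1.67 = 1.257
Highest: Finch (25.970).

Finch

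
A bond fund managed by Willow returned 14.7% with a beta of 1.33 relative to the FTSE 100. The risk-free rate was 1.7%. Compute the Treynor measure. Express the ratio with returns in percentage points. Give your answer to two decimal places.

9.77

Treynor = (Rp − Rf) / β = (14.7% − 1.7%) / 1.33 = 13.00 / 1.33 = 9.7744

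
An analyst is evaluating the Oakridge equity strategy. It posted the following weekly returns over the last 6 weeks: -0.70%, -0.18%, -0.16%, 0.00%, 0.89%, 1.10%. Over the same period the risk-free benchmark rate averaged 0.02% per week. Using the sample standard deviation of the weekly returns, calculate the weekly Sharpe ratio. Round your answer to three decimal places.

μ = (-0.7 − 0.18 − 0.16 + 0 + 0.89 + 1.1) / 6 = 0.950 / 6 = 0.1583%
Σ(r − μ)² = (-0.7 − 0.1583)² + (-0.18 − 0.1583)² + (-0.16 − 0.1583)² + … = 2.3997
σ = √[2.3997 / 5] = 0.6928%
Sharpe = (μ − rf) / σ = (0.1583 − 0.02) / 0.6928 = 0.1383 / 0.6928 = 0.1996

0.200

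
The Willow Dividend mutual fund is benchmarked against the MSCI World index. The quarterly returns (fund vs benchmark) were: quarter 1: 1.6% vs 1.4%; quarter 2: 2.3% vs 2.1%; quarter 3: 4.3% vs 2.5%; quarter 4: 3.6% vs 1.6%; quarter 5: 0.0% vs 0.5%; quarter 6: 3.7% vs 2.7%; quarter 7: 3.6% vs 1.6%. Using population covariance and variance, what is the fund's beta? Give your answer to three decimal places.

1.658

r̄p = 2.7286%,  r̄m = 1.7714%
Cov = Σ(rp − r̄p)(rm − r̄m) / 7 = 0.7851
Var(rm) = Σ(rm − r̄m)² / 7 = 0.4735
β = Cov / Var = 0.7851 / 0.4735 = 1.6581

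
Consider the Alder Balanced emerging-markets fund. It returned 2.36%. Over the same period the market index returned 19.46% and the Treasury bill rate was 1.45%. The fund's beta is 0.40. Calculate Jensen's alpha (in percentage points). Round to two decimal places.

CAPM expected return = Rf + β(Rm − Rf) = 1.45% + 0.40 × (19.46% − 1.45%) = 1.45 + 0.40 × 18.01 = 8.6540%
Jensen's α = Rp − E[R] = 2.36% − 8.6540% = -6.2940

-6.29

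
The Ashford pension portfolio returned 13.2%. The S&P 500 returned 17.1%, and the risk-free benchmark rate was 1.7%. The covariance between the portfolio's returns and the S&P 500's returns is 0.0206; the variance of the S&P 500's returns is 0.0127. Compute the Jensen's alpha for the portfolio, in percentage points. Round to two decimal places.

-13.48

β = Cov / Var = 0.0206 / 0.0127 = 1.6220
E[R] = Rf + β(Rm − Rf) = 1.7% + 1.6220 × (17.1% − 1.7%) = 26.6788%
α = Rp − E[R] = 13.2% − 26.6788% = -13.4788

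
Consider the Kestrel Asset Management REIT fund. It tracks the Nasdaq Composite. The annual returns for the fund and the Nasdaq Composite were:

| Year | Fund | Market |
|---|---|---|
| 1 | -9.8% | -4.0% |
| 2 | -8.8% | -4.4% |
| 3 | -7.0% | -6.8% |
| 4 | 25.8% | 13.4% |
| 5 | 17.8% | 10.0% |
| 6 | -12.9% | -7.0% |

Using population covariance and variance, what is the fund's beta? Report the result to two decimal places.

r̄p = 0.8500%,  r̄m = 0.2000%
Cov = Σ(rp − r̄p)(rm − r̄m) / 6 = 123.0867
Var(rm) = Σ(rm − r̄m)² / 6 = 68.3200
β = Cov / Var = 123.0867 / 68.3200 = 1.8016

1.80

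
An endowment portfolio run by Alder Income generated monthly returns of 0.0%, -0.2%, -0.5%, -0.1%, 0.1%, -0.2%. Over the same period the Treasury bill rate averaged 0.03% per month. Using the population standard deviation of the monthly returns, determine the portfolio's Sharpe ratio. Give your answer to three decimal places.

-0.951

r̄ = (0 − 0.2 − 0.5 − 0.1 + 0.1 − 0.2) / 6 = -0.1500%
Σ(r − r̄)² = 0.2150; population σ = √(0.2150/6) = 0.1893%
Sharpe = (r̄ − rf) / σ = (-0.1500 − 0.03) / 0.1893 = -0.1800 / 0.1893 = -0.9509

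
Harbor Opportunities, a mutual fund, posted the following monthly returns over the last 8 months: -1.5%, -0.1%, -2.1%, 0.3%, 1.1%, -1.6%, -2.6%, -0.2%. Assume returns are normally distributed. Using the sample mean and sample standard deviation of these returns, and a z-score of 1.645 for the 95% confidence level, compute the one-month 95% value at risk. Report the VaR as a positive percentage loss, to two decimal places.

r̄ = (-1.5 − 0.1 − 2.1 + 0.3 + 1.1 − 1.6 − 2.6 − 0.2) / 8 = -6.70 / 8 = -0.8375%
Sample std dev = √[11.7188 / 7] = 1.2939%
VaR = −(r̄ − z·σ) = −(-0.8375 − 1.645 × 1.2939) = −(-2.9660) = 2.9660%

2.97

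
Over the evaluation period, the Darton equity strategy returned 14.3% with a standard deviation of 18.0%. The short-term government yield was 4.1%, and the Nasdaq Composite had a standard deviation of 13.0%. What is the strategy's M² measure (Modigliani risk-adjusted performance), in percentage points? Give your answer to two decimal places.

11.47

Sharpe = (Rp − Rf) / σp = (14.3% − 4.1%) / 18.0% = 0.5667
M² = Rf + Sharpe × σm = 4.1% + 0.5667 × 13.0% = 11.4671%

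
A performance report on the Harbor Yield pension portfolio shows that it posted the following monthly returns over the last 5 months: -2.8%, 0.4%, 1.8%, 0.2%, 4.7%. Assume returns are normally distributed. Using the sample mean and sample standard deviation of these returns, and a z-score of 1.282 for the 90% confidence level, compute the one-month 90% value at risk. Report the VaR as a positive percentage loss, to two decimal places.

2.63

μ = (-2.8 + 0.4 + 1.8 + 0.2 + 4.7) / 5 = 0.8600%
Σ(r − μ)² = (-2.8 − 0.8600)² + (0.4 − 0.8600)² + (1.8 − 0.8600)² + … = 29.6720
sample σ = √(29.6720 / 4) = √7.4180 = 2.7236%
VaR = −(μ − z·σ) = −(0.8600 − 1.282 × 2.7236) = −(-2.6317) = 2.6317%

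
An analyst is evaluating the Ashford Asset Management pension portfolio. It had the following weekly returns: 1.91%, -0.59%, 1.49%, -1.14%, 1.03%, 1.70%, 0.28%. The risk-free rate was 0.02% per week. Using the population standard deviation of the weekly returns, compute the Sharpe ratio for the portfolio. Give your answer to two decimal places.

0.59

r̄ = (1.91 − 0.59 + 1.49 − 1.14 + 1.03 + 1.7 + 0.28) / 7 = 0.6686%
Σ(r − r̄)² = 8.4163; population σ = √(8.4163/7) = 1.0965%
Sharpe = (r̄ − rf) / σ = (0.6686 − 0.02) / 1.0965 = 0.6486 / 1.0965 = 0.5915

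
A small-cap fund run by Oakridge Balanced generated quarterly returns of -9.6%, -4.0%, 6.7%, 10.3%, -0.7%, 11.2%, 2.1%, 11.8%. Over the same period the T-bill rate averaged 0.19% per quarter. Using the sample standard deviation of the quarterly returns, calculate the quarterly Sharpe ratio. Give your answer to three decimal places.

0.418

Mean return r̄ = 27.80 / 8 = 3.4750%
Sample std dev = √[432.1150 / 7] = 7.8569%
Sharpe = (r̄ − rf) / σ = (3.4750 − 0.19) / 7.8569 = 3.2850 / 7.8569 = 0.4181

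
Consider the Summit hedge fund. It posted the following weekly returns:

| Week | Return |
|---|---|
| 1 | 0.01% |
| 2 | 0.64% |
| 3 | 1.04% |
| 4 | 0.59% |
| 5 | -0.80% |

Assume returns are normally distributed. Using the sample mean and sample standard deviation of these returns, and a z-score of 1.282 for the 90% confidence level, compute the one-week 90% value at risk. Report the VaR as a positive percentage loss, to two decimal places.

0.62

r̄ = (0.01 + 0.64 + 1.04 + 0.59 − 0.8) / 5 = 0.2960%
Σ(r − r̄)² = (0.01 − 0.2960)² + (0.64 − 0.2960)² + (1.04 − 0.2960)² + … = 2.0413
σ = √[2.0413 / 4] = 0.7144%
VaR = −(r̄ − z·σ) = −(0.2960 − 1.282 × 0.7144) = −(-0.6199) = 0.6199%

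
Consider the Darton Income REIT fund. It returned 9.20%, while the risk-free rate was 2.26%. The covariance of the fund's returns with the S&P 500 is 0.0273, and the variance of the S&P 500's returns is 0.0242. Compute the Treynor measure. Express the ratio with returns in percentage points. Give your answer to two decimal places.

6.15

β = Cov / Var = 0.0273 / 0.0242 = 1.1281
Treynor = (Rp − Rf) / β = (9.20% − 2.26%) / 1.1281 = 6.94 / 1.1281 = 6.1519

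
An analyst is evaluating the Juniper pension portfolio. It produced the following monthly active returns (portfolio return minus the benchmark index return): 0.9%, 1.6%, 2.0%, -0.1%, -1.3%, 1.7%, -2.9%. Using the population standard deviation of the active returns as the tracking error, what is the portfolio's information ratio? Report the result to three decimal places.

Mean return μ = 1.90 / 7 = 0.2714%
Σ(r − μ)² = (0.9 − 0.2714)² + (1.6 − 0.2714)² + … = 19.8543
σ = √[19.8543 / 7] = 1.6841%
IR = μ / tracking error = 0.2714 / 1.6841 = 0.1612

0.161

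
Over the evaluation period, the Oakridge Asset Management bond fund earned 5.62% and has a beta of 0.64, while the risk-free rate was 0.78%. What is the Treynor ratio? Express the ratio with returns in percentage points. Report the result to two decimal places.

7.56

Treynor = (Rp − Rf) / β = (5.62% − 0.78%) / 0.64 = 4.84 / 0.64 = 7.5625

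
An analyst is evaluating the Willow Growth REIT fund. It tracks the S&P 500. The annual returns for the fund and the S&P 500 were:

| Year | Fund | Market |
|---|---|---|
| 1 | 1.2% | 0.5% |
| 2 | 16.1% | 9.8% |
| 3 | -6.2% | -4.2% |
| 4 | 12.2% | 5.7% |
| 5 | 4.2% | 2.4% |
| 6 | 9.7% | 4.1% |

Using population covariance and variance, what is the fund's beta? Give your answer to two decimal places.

1.68

r̄p = 6.2000%,  r̄m = 3.0500%
Cov = Σ(rp − r̄p)(rm − r̄m) / 6 = 31.7250
Var(rm) = Σ(rm − r̄m)² / 6 = 18.8625
β = Cov / Var = 31.7250 / 18.8625 = 1.6819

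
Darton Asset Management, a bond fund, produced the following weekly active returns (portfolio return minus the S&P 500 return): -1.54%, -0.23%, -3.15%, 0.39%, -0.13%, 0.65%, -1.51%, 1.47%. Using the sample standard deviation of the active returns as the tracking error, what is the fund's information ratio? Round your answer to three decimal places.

-0.342

Mean return r̄ = -4.050 / 8 = -0.5063%
Sample std dev = √[15.3292 / 7] = 1.4798%
IR = r̄ / tracking error = -0.5063 / 1.4798 = -0.3421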